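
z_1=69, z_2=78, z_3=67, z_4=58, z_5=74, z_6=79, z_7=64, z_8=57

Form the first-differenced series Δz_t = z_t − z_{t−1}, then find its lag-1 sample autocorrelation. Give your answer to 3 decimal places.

-0.075

First differences Δz: 9, -11, -9, 16, 5, -15, -7
Mean of differences = -1.7143
Numerator Σ(Δz_t−Δz̄)(Δz_{t+1}−Δz̄) = -60.9388
Denominator Σ(Δz_t−Δz̄)² = 817.4286
r_1(Δz) = -60.9388 / 817.4286 = -0.075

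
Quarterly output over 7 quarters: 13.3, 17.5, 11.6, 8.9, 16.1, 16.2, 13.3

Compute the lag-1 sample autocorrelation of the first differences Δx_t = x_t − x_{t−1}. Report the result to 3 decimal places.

-0.232

First differences Δx: 4.2, -5.9, -2.7, 7.2, 0.1, -2.9
Mean of differences = 0.0000
Numerator Σ(Δx_t−Δx̄)(Δx_{t+1}−Δx̄) = -27.8600
Denominator Σ(Δx_t−Δx̄)² = 120.0000
r_1(Δx) = -27.8600 / 120.0000 = -0.232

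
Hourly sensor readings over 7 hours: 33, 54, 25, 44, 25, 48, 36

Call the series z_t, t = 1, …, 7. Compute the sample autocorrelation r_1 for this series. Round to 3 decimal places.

-0.782

Mean z̄ = (33 + 54 + 25 + 44 + 25 + 48 + 36)/7 = 37.8571
Deviations from mean: -4.8571, 16.1429, -12.8571, 6.1429, -12.8571, 10.1429, -1.8571
Σ(z_t−z̄)(z_{t+1}−z̄) = (-78.4082) + (-207.5510) + (-78.9796) + (-78.9796) + (-130.4082) + (-18.8367) = -593.1633
Denominator Σ(z_t−z̄)² = 758.8571
r_1 = -593.1633 / 758.8571 = -0.782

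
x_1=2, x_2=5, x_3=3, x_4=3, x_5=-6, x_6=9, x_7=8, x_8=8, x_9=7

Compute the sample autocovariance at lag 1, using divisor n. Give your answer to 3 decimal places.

Mean x̄ = (2 + 5 + 3 + 3 − 6 + 9 + 8 + 8 + 7)/9 = 4.3333
Σ_{t=1}^{8}(x_t−x̄)(x_{t+1}−x̄) = 5.2222
γ_1 = 5.2222 / 9 = 0.580

0.580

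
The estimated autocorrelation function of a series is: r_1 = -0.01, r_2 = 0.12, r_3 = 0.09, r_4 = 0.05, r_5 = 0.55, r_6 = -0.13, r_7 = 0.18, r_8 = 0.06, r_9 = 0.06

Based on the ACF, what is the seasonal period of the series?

The largest autocorrelation is r_5 = 0.55; the remaining lags stay at or below 0.18.
The dominant spike at lag 5 indicates a seasonal period of 5.

5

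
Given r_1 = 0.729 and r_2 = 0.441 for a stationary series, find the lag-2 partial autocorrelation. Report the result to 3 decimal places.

φ_{22} = (r_2 − r_1²) / (1 − r_1²)
r_1² = (0.729)² = 0.531441
Numerator = 0.441 − 0.5314 = -0.0904; denominator = 1 − 0.5314 = 0.4686
φ_{22} = -0.0904 / 0.4686 = -0.193

-0.193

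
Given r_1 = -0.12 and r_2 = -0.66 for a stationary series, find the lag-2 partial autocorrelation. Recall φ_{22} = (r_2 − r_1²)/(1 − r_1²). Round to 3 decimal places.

-0.684

φ_{22} = (r_2 − r_1²) / (1 − r_1²)
r_1² = (-0.12)² = 0.0144
Numerator = -0.66 − 0.0144 = -0.6744; denominator = 1 − 0.0144 = 0.9856
φ_{22} = -0.6744 / 0.9856 = -0.684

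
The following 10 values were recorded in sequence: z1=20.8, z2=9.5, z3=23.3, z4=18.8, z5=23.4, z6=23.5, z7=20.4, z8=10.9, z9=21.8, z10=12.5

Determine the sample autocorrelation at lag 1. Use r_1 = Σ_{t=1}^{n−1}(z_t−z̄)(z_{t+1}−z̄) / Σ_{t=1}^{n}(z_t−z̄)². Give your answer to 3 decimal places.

Mean z̄ = (20.8 + 9.5 + 23.3 + 18.8 + 23.4 + 23.5 + 20.4 + 10.9 + 21.8 + 12.5)/10 = 18.4900
Numerator Σ_{t=1}^{9}(z_t−z̄)(z_{t+1}−z̄) = -86.2741
Denominator Σ(z_t−z̄)² = 266.6890
r_1 = -86.2741 / 266.6890 = -0.324

-0.324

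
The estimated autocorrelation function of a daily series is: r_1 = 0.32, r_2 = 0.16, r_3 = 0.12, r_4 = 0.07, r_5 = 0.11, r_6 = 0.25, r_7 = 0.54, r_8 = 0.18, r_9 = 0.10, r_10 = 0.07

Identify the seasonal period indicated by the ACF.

7

The largest autocorrelation is r_7 = 0.54; the remaining lags stay at or below 0.32. The elevated value at lag 1 (0.32), dropping to 0.16 at lag 2, reflects decaying short-term dependence rather than seasonality.
The dominant spike at lag 7 indicates a seasonal period of 7.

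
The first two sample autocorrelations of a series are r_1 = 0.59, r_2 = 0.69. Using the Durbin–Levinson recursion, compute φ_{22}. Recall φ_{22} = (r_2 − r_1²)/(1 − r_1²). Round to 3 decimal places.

0.524

φ_{22} = (r_2 − r_1²) / (1 − r_1²)
r_1² = (0.59)² = 0.3481
Numerator = 0.69 − 0.3481 = 0.3419; denominator = 1 − 0.3481 = 0.6519
φ_{22} = 0.3419 / 0.6519 = 0.524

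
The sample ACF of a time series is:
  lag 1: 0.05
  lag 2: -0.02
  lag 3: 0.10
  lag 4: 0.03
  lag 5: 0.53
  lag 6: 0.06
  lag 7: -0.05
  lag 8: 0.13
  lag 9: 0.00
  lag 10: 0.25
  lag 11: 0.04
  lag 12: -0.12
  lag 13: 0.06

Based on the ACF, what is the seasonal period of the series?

5

The largest autocorrelation is r_5 = 0.53, with a weaker echo at lag 10 (0.25); the remaining lags stay at or below 0.13.
The dominant spike at lag 5 indicates a seasonal period of 5.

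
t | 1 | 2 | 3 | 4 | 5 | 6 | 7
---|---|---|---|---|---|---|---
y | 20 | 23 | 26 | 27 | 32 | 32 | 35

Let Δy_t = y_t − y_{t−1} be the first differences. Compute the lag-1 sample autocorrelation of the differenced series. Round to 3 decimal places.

-0.758

First differences Δy: 3, 3, 1, 5, 0, 3
Mean of differences = 2.5000
Numerator Σ(Δy_t−Δȳ)(Δy_{t+1}−Δȳ) = -11.7500
Denominator Σ(Δy_t−Δȳ)² = 15.5000
r_1(Δy) = -11.7500 / 15.5000 = -0.758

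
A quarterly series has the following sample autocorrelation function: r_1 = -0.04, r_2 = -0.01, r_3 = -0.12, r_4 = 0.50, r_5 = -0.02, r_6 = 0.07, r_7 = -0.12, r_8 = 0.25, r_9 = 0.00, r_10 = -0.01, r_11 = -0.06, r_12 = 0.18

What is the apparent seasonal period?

4

The largest autocorrelation is r_4 = 0.50, with weaker echoes at lags 8 (0.25) and 12 (0.18); the remaining lags stay at or below 0.07.
The dominant spike at lag 4 indicates a seasonal period of 4.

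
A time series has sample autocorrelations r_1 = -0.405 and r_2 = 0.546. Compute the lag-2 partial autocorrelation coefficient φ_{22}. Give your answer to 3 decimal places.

φ_{22} = (r_2 − r_1²) / (1 − r_1²)
r_1² = (-0.405)² = 0.164025
Numerator = 0.546 − 0.1640 = 0.3820; denominator = 1 − 0.1640 = 0.8360
φ_{22} = 0.3820 / 0.8360 = 0.457

0.457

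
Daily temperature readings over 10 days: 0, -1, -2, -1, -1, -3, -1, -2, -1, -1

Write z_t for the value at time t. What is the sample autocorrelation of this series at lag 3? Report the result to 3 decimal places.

Mean z̄ = (0 − 1 − 2 − 1 − 1 − 3 − 1 − 2 − 1 − 1)/10 = -1.3000
Σ(z_t−z̄)(z_{t+3}−z̄) = (0.3900) + (0.0900) + (1.1900) + (0.0900) + (-0.2100) + (-0.5100) + (0.0900) = 1.1300
Denominator Σ(z_t−z̄)² = 6.1000
r_3 = 1.1300 / 6.1000 = 0.185

0.185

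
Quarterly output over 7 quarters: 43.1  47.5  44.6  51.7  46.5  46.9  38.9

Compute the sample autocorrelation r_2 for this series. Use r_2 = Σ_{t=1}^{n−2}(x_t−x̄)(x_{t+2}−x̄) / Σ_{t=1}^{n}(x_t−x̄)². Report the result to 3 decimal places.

0.158

Mean x̄ = (43.1 + 47.5 + 44.6 + 51.7 + 46.5 + 46.9 + 38.9)/7 = 45.6000
Deviations from mean: -2.5000, 1.9000, -1.0000, 6.1000, 0.9000, 1.3000, -6.7000
Numerator Σ_{t=1}^{5}(x_t−x̄)(x_{t+2}−x̄) = 15.0900
Denominator Σ(x_t−x̄)² = 95.4600
r_2 = 15.0900 / 95.4600 = 0.158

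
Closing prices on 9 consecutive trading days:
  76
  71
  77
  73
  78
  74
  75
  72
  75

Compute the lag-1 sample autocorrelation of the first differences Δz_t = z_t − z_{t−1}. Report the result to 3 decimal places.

First differences Δz: -5, 6, -4, 5, -4, 1, -3, 3
Mean of differences = -0.1250
Numerator Σ(Δz_t−Δz̄)(Δz_{t+1}−Δz̄) = -109.8906
Denominator Σ(Δz_t−Δz̄)² = 136.8750
r_1(Δz) = -109.8906 / 136.8750 = -0.803

-0.803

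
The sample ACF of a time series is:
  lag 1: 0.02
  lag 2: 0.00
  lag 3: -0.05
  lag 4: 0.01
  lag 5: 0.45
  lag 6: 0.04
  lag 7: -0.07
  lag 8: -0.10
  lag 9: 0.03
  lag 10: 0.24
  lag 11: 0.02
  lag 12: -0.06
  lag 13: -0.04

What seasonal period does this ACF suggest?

The largest autocorrelation is r_5 = 0.45, with a weaker echo at lag 10 (0.24); the remaining lags stay at or below 0.04.
The dominant spike at lag 5 indicates a seasonal period of 5.

5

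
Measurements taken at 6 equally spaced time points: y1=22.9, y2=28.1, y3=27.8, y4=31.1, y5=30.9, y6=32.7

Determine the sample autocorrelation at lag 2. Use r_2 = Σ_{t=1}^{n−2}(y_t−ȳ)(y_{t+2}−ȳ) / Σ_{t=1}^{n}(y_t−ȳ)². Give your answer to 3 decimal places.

Mean ȳ = (22.9 + 28.1 + 27.8 + 31.1 + 30.9 + 32.7)/6 = 28.9167
Deviations from mean: -6.0167, -0.8167, -1.1167, 2.1833, 1.9833, 3.7833
Σ(y_t−ȳ)(y_{t+2}−ȳ) = (6.7186) + (-1.7831) + (-2.2147) + (8.2603) = 10.9811
Denominator Σ(y_t−ȳ)² = 61.1283
r_2 = 10.9811 / 61.1283 = 0.180

0.180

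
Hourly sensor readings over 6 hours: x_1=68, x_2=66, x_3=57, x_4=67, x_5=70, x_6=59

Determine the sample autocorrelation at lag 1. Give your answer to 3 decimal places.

-0.300

Mean x̄ = (68 + 66 + 57 + 67 + 70 + 59)/6 = 64.5000
Deviations from mean: 3.5000, 1.5000, -7.5000, 2.5000, 5.5000, -5.5000
Σ(x_t−x̄)(x_{t+1}−x̄) = (5.2500) + (-11.2500) + (-18.7500) + (13.7500) + (-30.2500) = -41.2500
Denominator Σ(x_t−x̄)² = 137.5000
r_1 = -41.2500 / 137.5000 = -0.300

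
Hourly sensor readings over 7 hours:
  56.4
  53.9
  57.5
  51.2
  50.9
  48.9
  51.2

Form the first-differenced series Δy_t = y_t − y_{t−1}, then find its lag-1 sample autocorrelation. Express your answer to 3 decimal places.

First differences Δy: -2.5, 3.6, -6.3, -0.3, -2.0, 2.3
Mean of differences = -0.8667
Numerator Σ(Δy_t−Δȳ)(Δy_{t+1}−Δȳ) = -38.8744
Denominator Σ(Δy_t−Δȳ)² = 63.7733
r_1(Δy) = -38.8744 / 63.7733 = -0.610

-0.610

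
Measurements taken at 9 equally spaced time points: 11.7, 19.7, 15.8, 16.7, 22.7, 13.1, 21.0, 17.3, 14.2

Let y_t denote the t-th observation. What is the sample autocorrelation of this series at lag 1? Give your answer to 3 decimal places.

-0.514

Mean ȳ = (11.7 + 19.7 + 15.8 + 16.7 + 22.7 + 13.1 + 21.0 + 17.3 + 14.2)/9 = 16.9111
Numerator Σ_{t=1}^{8}(y_t−ȳ)(y_{t+1}−ȳ) = -55.7290
Denominator Σ(y_t−ȳ)² = 108.4689
r_1 = -55.7290 / 108.4689 = -0.514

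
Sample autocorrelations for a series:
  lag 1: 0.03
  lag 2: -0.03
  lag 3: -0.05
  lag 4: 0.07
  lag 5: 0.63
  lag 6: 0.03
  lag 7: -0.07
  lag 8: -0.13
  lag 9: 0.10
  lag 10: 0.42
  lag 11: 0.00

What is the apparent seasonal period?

The largest autocorrelation is r_5 = 0.63, with a weaker echo at lag 10 (0.42); the remaining lags stay at or below 0.10.
The dominant spike at lag 5 indicates a seasonal period of 5.

5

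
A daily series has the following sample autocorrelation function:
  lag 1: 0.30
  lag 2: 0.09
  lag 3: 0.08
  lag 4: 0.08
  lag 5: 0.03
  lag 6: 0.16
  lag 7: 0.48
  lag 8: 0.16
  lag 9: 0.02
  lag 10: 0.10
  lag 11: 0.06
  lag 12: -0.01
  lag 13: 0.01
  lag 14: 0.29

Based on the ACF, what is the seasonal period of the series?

7

The largest autocorrelation is r_7 = 0.48; the remaining lags stay at or below 0.30. The elevated value at lag 1 (0.30), dropping to 0.09 at lag 2, reflects decaying short-term dependence rather than seasonality.
The dominant spike at lag 7 indicates a seasonal period of 7.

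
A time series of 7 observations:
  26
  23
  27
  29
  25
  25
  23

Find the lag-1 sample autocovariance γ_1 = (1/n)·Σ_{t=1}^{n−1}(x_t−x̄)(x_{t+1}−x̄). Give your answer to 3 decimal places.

0.015

Mean x̄ = (26 + 23 + 27 + 29 + 25 + 25 + 23)/7 = 25.4286
Deviations: 0.5714, -2.4286, 1.5714, 3.5714, -0.4286, -0.4286, -2.4286
Σ_{t=1}^{6}(x_t−x̄)(x_{t+1}−x̄) = 0.1020
γ_1 = 0.1020 / 7 = 0.015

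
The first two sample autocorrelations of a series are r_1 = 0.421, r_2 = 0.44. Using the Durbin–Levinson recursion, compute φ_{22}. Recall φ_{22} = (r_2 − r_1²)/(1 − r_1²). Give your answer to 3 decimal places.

φ_{22} = (r_2 − r_1²) / (1 − r_1²)
r_1² = (0.421)² = 0.177241
Numerator = 0.44 − 0.1772 = 0.2628; denominator = 1 − 0.1772 = 0.8228
φ_{22} = 0.2628 / 0.8228 = 0.319

0.319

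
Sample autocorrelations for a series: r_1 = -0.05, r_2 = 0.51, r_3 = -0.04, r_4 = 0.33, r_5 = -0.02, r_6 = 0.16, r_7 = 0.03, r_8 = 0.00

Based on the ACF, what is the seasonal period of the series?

The largest autocorrelation is r_2 = 0.51, with weaker echoes at lags 4 (0.33) and 6 (0.16); the remaining lags stay at or below 0.03.
The dominant spike at lag 2 indicates a seasonal period of 2.

2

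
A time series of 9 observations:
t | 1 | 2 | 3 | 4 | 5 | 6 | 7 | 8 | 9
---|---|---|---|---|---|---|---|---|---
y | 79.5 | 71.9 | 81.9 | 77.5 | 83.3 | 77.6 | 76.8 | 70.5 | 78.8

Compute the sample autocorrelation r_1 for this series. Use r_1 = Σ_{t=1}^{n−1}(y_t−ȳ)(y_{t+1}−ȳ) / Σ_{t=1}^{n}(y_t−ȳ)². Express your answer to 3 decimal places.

-0.283

Mean ȳ = (79.5 + 71.9 + 81.9 + 77.5 + 83.3 + 77.6 + 76.8 + 70.5 + 78.8)/9 = 77.5333
Numerator Σ_{t=1}^{8}(y_t−ȳ)(y_{t+1}−ȳ) = -39.4311
Denominator Σ(y_t−ȳ)² = 139.5400
r_1 = -39.4311 / 139.5400 = -0.283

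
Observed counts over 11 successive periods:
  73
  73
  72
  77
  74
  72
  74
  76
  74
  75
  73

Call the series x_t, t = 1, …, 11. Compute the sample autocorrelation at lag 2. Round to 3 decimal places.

Mean x̄ = (73 + 73 + 72 + 77 + 74 + 72 + 74 + 76 + 74 + 75 + 73)/11 = 73.9091
Numerator Σ_{t=1}^{9}(x_t−x̄)(x_{t+2}−x̄) = -8.9256
Denominator Σ(x_t−x̄)² = 24.9091
r_2 = -8.9256 / 24.9091 = -0.358

-0.358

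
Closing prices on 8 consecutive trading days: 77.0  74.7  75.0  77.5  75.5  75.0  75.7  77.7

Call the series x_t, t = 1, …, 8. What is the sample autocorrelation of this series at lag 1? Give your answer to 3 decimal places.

-0.190

Mean x̄ = (77.0 + 74.7 + 75.0 + 77.5 + 75.5 + 75.0 + 75.7 + 77.7)/8 = 76.0125
Deviations from mean: 0.9875, -1.3125, -1.0125, 1.4875, -0.5125, -1.0125, -0.3125, 1.6875
Σ(x_t−x̄)(x_{t+1}−x̄) = (-1.2961) + (1.3289) + (-1.5061) + (-0.7623) + (0.5189) + (0.3164) + (-0.5273) = -1.9277
Denominator Σ(x_t−x̄)² = 10.1688
r_1 = -1.9277 / 10.1688 = -0.190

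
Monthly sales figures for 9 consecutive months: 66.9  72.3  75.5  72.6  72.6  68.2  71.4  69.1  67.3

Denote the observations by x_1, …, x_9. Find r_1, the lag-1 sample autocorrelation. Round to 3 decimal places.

0.183

Mean x̄ = (66.9 + 72.3 + 75.5 + 72.6 + 72.6 + 68.2 + 71.4 + 69.1 + 67.3)/9 = 70.6556
Numerator Σ_{t=1}^{8}(x_t−x̄)(x_{t+1}−x̄) = 12.4502
Denominator Σ(x_t−x̄)² = 68.1022
r_1 = 12.4502 / 68.1022 = 0.183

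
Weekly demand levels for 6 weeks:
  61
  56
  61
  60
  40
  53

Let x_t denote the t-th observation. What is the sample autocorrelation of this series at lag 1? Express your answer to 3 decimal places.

-0.008

Mean x̄ = (61 + 56 + 61 + 60 + 40 + 53)/6 = 55.1667
Deviations from mean: 5.8333, 0.8333, 5.8333, 4.8333, -15.1667, -2.1667
Σ(x_t−x̄)(x_{t+1}−x̄) = (4.8611) + (4.8611) + (28.1944) + (-73.3056) + (32.8611) = -2.5278
Denominator Σ(x_t−x̄)² = 326.8333
r_1 = -2.5278 / 326.8333 = -0.008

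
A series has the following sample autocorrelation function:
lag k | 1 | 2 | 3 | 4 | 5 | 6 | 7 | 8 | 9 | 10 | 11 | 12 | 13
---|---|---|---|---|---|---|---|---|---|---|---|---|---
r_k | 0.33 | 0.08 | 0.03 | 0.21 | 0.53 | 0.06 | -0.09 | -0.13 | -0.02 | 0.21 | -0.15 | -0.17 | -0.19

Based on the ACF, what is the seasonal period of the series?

5

The largest autocorrelation is r_5 = 0.53; the remaining lags stay at or below 0.33. The elevated value at lag 1 (0.33), dropping to 0.08 at lag 2, reflects decaying short-term dependence rather than seasonality.
The dominant spike at lag 5 indicates a seasonal period of 5.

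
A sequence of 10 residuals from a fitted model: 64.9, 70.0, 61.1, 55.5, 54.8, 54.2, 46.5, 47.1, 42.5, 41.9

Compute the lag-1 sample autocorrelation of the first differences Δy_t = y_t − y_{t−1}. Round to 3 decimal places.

First differences Δy: 5.1, -8.9, -5.6, -0.7, -0.6, -7.7, 0.6, -4.6, -0.6
Mean of differences = -2.5556
Numerator Σ(Δy_t−Δȳ)(Δy_{t+1}−Δȳ) = -68.0186
Denominator Σ(Δy_t−Δȳ)² = 159.8222
r_1(Δy) = -68.0186 / 159.8222 = -0.426

-0.426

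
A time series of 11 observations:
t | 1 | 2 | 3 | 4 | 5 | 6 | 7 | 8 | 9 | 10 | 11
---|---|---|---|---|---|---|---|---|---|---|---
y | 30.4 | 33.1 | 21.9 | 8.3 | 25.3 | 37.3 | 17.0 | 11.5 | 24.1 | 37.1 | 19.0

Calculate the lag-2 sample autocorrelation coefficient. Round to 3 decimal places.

-0.739

Mean ȳ = (30.4 + 33.1 + 21.9 + 8.3 + 25.3 + 37.3 + 17.0 + 11.5 + 24.1 + 37.1 + 19.0)/11 = 24.0909
Numerator Σ_{t=1}^{9}(y_t−ȳ)(y_{t+2}−ȳ) = -706.1120
Denominator Σ(y_t−ȳ)² = 955.0291
r_2 = -706.1120 / 955.0291 = -0.739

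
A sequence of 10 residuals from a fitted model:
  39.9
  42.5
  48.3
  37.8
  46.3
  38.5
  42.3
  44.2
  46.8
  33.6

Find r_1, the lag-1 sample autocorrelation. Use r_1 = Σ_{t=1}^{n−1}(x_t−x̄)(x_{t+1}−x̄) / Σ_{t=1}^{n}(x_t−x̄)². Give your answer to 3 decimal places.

Mean x̄ = (39.9 + 42.5 + 48.3 + 37.8 + 46.3 + 38.5 + 42.3 + 44.2 + 46.8 + 33.6)/10 = 42.0200
Numerator Σ_{t=1}^{9}(x_t−x̄)(x_{t+1}−x̄) = -87.8344
Denominator Σ(x_t−x̄)² = 191.2560
r_1 = -87.8344 / 191.2560 = -0.459

-0.459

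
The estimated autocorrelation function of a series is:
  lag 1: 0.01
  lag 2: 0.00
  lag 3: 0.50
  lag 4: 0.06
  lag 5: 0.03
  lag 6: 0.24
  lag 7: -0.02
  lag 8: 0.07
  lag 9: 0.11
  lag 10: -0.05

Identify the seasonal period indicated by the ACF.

The largest autocorrelation is r_3 = 0.50, with a weaker echo at lag 6 (0.24); the remaining lags stay at or below 0.11.
The dominant spike at lag 3 indicates a seasonal period of 3.

3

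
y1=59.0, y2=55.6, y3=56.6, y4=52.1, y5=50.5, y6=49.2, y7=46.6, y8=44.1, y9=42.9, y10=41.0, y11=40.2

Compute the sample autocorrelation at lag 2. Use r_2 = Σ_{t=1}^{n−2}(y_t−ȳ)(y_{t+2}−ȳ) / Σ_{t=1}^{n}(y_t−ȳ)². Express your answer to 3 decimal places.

0.501

Mean ȳ = (59.0 + 55.6 + 56.6 + 52.1 + 50.5 + 49.2 + 46.6 + 44.1 + 42.9 + 41.0 + 40.2)/11 = 48.8909
Numerator Σ_{t=1}^{9}(y_t−ȳ)(y_{t+2}−ȳ) = 211.2871
Denominator Σ(y_t−ȳ)² = 421.5091
r_2 = 211.2871 / 421.5091 = 0.501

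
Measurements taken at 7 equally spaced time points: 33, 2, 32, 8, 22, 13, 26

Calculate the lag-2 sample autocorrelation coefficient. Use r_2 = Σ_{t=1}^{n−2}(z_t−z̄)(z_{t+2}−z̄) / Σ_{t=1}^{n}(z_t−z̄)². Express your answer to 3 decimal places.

Mean z̄ = (33 + 2 + 32 + 8 + 22 + 13 + 26)/7 = 19.4286
Deviations from mean: 13.5714, -17.4286, 12.5714, -11.4286, 2.5714, -6.4286, 6.5714
Σ(z_t−z̄)(z_{t+2}−z̄) = (170.6122) + (199.1837) + (32.3265) + (73.4694) + (16.8980) = 492.4898
Denominator Σ(z_t−z̄)² = 867.7143
r_2 = 492.4898 / 867.7143 = 0.568

0.568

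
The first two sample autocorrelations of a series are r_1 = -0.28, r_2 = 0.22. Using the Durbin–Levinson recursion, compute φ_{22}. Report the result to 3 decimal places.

φ_{22} = (r_2 − r_1²) / (1 − r_1²)
r_1² = (-0.28)² = 0.0784
Numerator = 0.22 − 0.0784 = 0.1416; denominator = 1 − 0.0784 = 0.9216
φ_{22} = 0.1416 / 0.9216 = 0.154

0.154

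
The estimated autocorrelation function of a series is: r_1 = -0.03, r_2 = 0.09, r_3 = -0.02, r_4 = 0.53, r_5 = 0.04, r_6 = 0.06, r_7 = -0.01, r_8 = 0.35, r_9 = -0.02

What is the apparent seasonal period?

4

The largest autocorrelation is r_4 = 0.53, with a weaker echo at lag 8 (0.35); the remaining lags stay at or below 0.09.
The dominant spike at lag 4 indicates a seasonal period of 4.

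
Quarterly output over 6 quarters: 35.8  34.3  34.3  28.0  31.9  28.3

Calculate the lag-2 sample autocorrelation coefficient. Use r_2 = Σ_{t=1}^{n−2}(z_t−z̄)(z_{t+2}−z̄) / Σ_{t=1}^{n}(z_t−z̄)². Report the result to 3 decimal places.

0.261

Mean z̄ = (35.8 + 34.3 + 34.3 + 28.0 + 31.9 + 28.3)/6 = 32.1000
Deviations from mean: 3.7000, 2.2000, 2.2000, -4.1000, -0.2000, -3.8000
Σ(z_t−z̄)(z_{t+2}−z̄) = (8.1400) + (-9.0200) + (-0.4400) + (15.5800) = 14.2600
Denominator Σ(z_t−z̄)² = 54.6600
r_2 = 14.2600 / 54.6600 = 0.261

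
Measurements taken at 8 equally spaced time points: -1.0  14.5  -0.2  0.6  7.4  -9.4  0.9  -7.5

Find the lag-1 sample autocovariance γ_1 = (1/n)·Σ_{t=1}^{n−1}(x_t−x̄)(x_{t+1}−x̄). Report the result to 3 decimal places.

Mean x̄ = (-1.0 + 14.5 − 0.2 + 0.6 + 7.4 − 9.4 + 0.9 − 7.5)/8 = 0.6625
Deviations: -1.6625, 13.8375, -0.8625, -0.0625, 6.7375, -10.0625, 0.2375, -8.1625
Σ_{t=1}^{7}(x_t−x̄)(x_{t+1}−x̄) = -107.4314
γ_1 = -107.4314 / 8 = -13.429

-13.429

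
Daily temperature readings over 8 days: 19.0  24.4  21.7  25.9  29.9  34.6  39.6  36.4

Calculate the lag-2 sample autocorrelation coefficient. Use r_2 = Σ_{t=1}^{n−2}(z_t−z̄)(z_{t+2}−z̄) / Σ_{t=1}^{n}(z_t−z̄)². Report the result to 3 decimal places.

0.298

Mean z̄ = (19.0 + 24.4 + 21.7 + 25.9 + 29.9 + 34.6 + 39.6 + 36.4)/8 = 28.9375
Deviations from mean: -9.9375, -4.5375, -7.2375, -3.0375, 0.9625, 5.6625, 10.6625, 7.4625
Numerator Σ_{t=1}^{6}(z_t−z̄)(z_{t+2}−z̄) = 114.0584
Denominator Σ(z_t−z̄)² = 383.3188
r_2 = 114.0584 / 383.3188 = 0.298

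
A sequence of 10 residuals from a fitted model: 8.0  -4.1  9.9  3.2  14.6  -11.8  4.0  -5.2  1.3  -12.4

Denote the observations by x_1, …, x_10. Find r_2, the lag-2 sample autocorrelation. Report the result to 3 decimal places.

Mean x̄ = (8.0 − 4.1 + 9.9 + 3.2 + 14.6 − 11.8 + 4.0 − 5.2 + 1.3 − 12.4)/10 = 0.7500
Numerator Σ_{t=1}^{8}(x_t−x̄)(x_{t+2}−x̄) = 350.1500
Denominator Σ(x_t−x̄)² = 734.3250
r_2 = 350.1500 / 734.3250 = 0.477

0.477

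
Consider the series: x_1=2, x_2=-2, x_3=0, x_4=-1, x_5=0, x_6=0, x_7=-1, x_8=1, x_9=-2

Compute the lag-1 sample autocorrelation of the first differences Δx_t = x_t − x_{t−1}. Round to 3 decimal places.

First differences Δx: -4, 2, -1, 1, 0, -1, 2, -3
Mean of differences = -0.5000
Numerator Σ(Δx_t−Δx̄)(Δx_{t+1}−Δx̄) = -17.7500
Denominator Σ(Δx_t−Δx̄)² = 34.0000
r_1(Δx) = -17.7500 / 34.0000 = -0.522

-0.522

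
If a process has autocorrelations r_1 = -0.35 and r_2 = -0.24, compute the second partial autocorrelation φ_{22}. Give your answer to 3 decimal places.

-0.413

φ_{22} = (r_2 − r_1²) / (1 − r_1²)
r_1² = (-0.35)² = 0.1225
Numerator = -0.24 − 0.1225 = -0.3625; denominator = 1 − 0.1225 = 0.8775
φ_{22} = -0.3625 / 0.8775 = -0.413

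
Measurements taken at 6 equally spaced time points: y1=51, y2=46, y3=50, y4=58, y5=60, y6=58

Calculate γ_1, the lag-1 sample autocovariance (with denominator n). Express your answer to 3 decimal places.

14.606

Mean ȳ = (51 + 46 + 50 + 58 + 60 + 58)/6 = 53.8333
Deviations: -2.8333, -7.8333, -3.8333, 4.1667, 6.1667, 4.1667
Σ_{t=1}^{5}(y_t−ȳ)(y_{t+1}−ȳ) = 87.6389
γ_1 = 87.6389 / 6 = 14.606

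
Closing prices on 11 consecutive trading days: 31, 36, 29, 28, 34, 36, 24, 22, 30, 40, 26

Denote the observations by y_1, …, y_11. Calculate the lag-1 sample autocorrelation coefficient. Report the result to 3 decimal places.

-0.050

Mean ȳ = (31 + 36 + 29 + 28 + 34 + 36 + 24 + 22 + 30 + 40 + 26)/11 = 30.5455
Numerator Σ_{t=1}^{10}(y_t−ȳ)(y_{t+1}−ȳ) = -15.2066
Denominator Σ(y_t−ȳ)² = 306.7273
r_1 = -15.2066 / 306.7273 = -0.050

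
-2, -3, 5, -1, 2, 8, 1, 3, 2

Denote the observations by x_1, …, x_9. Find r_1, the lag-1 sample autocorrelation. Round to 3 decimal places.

-0.112

Mean x̄ = (-2 − 3 + 5 − 1 + 2 + 8 + 1 + 3 + 2)/9 = 1.6667
Numerator Σ_{t=1}^{8}(x_t−x̄)(x_{t+1}−x̄) = -10.7778
Denominator Σ(x_t−x̄)² = 96.0000
r_1 = -10.7778 / 96.0000 = -0.112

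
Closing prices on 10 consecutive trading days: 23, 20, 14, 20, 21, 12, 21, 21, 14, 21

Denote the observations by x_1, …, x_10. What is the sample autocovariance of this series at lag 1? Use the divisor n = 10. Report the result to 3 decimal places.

-5.079

Mean x̄ = (23 + 20 + 14 + 20 + 21 + 12 + 21 + 21 + 14 + 21)/10 = 18.7000
Σ_{t=1}^{9}(x_t−x̄)(x_{t+1}−x̄) = -50.7900
γ_1 = -50.7900 / 10 = -5.079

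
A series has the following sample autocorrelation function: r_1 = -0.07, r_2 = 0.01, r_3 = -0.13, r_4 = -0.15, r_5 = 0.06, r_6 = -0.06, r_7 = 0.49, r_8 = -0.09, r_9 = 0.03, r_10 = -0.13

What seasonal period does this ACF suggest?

The largest autocorrelation is r_7 = 0.49; the remaining lags stay at or below 0.06.
The dominant spike at lag 7 indicates a seasonal period of 7.

7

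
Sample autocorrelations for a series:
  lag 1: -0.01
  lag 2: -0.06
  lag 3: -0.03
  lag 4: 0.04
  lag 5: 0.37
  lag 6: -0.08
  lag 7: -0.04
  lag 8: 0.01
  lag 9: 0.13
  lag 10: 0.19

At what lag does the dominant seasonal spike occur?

5

The largest autocorrelation is r_5 = 0.37, with a weaker echo at lag 10 (0.19); the remaining lags stay at or below 0.13.
The dominant spike at lag 5 indicates a seasonal period of 5.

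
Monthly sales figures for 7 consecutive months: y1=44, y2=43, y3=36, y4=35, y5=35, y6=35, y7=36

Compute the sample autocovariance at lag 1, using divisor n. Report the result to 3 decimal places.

6.886

Mean ȳ = (44 + 43 + 36 + 35 + 35 + 35 + 36)/7 = 37.7143
Deviations: 6.2857, 5.2857, -1.7143, -2.7143, -2.7143, -2.7143, -1.7143
Σ_{t=1}^{6}(y_t−ȳ)(y_{t+1}−ȳ) = 48.2041
γ_1 = 48.2041 / 7 = 6.886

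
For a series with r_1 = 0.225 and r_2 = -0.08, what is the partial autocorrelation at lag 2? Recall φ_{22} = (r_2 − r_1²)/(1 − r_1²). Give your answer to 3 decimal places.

-0.138

φ_{22} = (r_2 − r_1²) / (1 − r_1²)
r_1² = (0.225)² = 0.050625
Numerator = -0.08 − 0.0506 = -0.1306; denominator = 1 − 0.0506 = 0.9494
φ_{22} = -0.1306 / 0.9494 = -0.138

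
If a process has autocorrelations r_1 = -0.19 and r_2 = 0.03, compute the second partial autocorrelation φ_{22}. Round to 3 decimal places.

-0.006

φ_{22} = (r_2 − r_1²) / (1 − r_1²)
r_1² = (-0.19)² = 0.0361
Numerator = 0.03 − 0.0361 = -0.0061; denominator = 1 − 0.0361 = 0.9639
φ_{22} = -0.0061 / 0.9639 = -0.006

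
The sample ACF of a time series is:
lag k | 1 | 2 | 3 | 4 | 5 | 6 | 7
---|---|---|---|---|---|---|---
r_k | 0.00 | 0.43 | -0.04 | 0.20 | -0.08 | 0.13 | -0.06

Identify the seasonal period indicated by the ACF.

2

The largest autocorrelation is r_2 = 0.43, with a weaker echo at lag 4 (0.20); the remaining lags stay at or below 0.13.
The dominant spike at lag 2 indicates a seasonal period of 2.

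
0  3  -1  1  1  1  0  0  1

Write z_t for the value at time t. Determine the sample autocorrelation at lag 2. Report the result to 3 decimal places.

Mean z̄ = (0 + 3 − 1 + 1 + 1 + 1 + 0 + 0 + 1)/9 = 0.6667
Numerator Σ_{t=1}^{7}(z_t−z̄)(z_{t+2}−z̄) = 0.7778
Denominator Σ(z_t−z̄)² = 10.0000
r_2 = 0.7778 / 10.0000 = 0.078

0.078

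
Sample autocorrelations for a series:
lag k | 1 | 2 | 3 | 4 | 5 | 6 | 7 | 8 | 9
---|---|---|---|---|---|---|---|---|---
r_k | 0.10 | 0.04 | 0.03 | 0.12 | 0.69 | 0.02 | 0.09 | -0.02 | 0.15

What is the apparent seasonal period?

5

The largest autocorrelation is r_5 = 0.69; the remaining lags stay at or below 0.15.
The dominant spike at lag 5 indicates a seasonal period of 5.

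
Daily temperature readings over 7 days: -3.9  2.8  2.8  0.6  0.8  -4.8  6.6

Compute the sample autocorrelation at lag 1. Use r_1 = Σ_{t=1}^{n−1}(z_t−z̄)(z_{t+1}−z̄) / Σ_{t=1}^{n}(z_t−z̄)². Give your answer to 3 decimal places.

-0.405

Mean z̄ = (-3.9 + 2.8 + 2.8 + 0.6 + 0.8 − 4.8 + 6.6)/7 = 0.7000
Numerator Σ_{t=1}^{6}(z_t−z̄)(z_{t+1}−z̄) = -38.4700
Denominator Σ(z_t−z̄)² = 95.0600
r_1 = -38.4700 / 95.0600 = -0.405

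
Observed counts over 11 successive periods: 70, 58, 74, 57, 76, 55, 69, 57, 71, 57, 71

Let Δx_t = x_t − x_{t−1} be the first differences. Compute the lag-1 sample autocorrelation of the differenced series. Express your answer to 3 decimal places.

First differences Δx: -12, 16, -17, 19, -21, 14, -12, 14, -14, 14
Mean of differences = 0.1000
Numerator Σ(Δx_t−Δx̄)(Δx_{t+1}−Δx̄) = -2207.9100
Denominator Σ(Δx_t−Δx̄)² = 2418.9000
r_1(Δx) = -2207.9100 / 2418.9000 = -0.913

-0.913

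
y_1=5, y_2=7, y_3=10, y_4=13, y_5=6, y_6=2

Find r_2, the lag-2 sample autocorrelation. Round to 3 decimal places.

Mean ȳ = (5 + 7 + 10 + 13 + 6 + 2)/6 = 7.1667
Deviations from mean: -2.1667, -0.1667, 2.8333, 5.8333, -1.1667, -5.1667
Numerator Σ_{t=1}^{4}(y_t−ȳ)(y_{t+2}−ȳ) = -40.5556
Denominator Σ(y_t−ȳ)² = 74.8333
r_2 = -40.5556 / 74.8333 = -0.542

-0.542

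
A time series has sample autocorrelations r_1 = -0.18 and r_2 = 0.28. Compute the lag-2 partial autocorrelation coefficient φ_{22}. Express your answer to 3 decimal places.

0.256

φ_{22} = (r_2 − r_1²) / (1 − r_1²)
r_1² = (-0.18)² = 0.0324
Numerator = 0.28 − 0.0324 = 0.2476; denominator = 1 − 0.0324 = 0.9676
φ_{22} = 0.2476 / 0.9676 = 0.256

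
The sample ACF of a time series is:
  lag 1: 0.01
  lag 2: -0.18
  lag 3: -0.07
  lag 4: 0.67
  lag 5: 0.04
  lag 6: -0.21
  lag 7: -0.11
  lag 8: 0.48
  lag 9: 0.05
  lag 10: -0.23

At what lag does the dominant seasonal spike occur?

4

The largest autocorrelation is r_4 = 0.67, with a weaker echo at lag 8 (0.48); the remaining lags stay at or below 0.05.
The dominant spike at lag 4 indicates a seasonal period of 4.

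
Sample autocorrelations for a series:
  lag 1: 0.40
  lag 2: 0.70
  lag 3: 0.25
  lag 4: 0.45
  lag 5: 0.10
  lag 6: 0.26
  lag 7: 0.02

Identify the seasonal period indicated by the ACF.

The largest autocorrelation is r_2 = 0.70, with a weaker echo at lag 4 (0.45); the remaining lags stay at or below 0.40.
The dominant spike at lag 2 indicates a seasonal period of 2.

2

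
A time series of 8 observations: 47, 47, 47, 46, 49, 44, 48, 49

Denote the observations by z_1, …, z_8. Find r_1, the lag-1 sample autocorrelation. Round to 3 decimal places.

-0.471

Mean z̄ = (47 + 47 + 47 + 46 + 49 + 44 + 48 + 49)/8 = 47.1250
Deviations from mean: -0.1250, -0.1250, -0.1250, -1.1250, 1.8750, -3.1250, 0.8750, 1.8750
Σ(z_t−z̄)(z_{t+1}−z̄) = (0.0156) + (0.0156) + (0.1406) + (-2.1094) + (-5.8594) + (-2.7344) + (1.6406) = -8.8906
Denominator Σ(z_t−z̄)² = 18.8750
r_1 = -8.8906 / 18.8750 = -0.471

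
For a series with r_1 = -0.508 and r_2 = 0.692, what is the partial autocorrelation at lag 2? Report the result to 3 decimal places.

φ_{22} = (r_2 − r_1²) / (1 − r_1²)
r_1² = (-0.508)² = 0.258064
Numerator = 0.692 − 0.2581 = 0.4339; denominator = 1 − 0.2581 = 0.7419
φ_{22} = 0.4339 / 0.7419 = 0.585

0.585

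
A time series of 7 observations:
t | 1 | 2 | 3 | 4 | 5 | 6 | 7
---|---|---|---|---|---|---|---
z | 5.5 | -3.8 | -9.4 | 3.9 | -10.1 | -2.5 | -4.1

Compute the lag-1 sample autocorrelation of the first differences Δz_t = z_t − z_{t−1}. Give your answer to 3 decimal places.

-0.612

First differences Δz: -9.3, -5.6, 13.3, -14.0, 7.6, -1.6
Mean of differences = -1.6000
Numerator Σ(Δz_t−Δz̄)(Δz_{t+1}−Δz̄) = -327.6400
Denominator Σ(Δz_t−Δz̄)² = 535.7000
r_1(Δz) = -327.6400 / 535.7000 = -0.612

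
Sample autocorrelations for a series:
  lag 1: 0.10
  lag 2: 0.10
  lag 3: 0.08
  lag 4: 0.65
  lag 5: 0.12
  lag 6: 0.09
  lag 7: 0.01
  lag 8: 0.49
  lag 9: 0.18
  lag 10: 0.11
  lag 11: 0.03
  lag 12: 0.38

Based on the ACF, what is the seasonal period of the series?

4

The largest autocorrelation is r_4 = 0.65, with weaker echoes at lags 8 (0.49) and 12 (0.38); the remaining lags stay at or below 0.18.
The dominant spike at lag 4 indicates a seasonal period of 4.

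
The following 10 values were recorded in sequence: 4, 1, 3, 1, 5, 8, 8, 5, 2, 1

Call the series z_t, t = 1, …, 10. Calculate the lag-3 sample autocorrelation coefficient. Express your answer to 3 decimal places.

Mean z̄ = (4 + 1 + 3 + 1 + 5 + 8 + 8 + 5 + 2 + 1)/10 = 3.8000
Σ(z_t−z̄)(z_{t+3}−z̄) = (-0.5600) + (-3.3600) + (-3.3600) + (-11.7600) + (1.4400) + (-7.5600) + (-11.7600) = -36.9200
Denominator Σ(z_t−z̄)² = 65.6000
r_3 = -36.9200 / 65.6000 = -0.563

-0.563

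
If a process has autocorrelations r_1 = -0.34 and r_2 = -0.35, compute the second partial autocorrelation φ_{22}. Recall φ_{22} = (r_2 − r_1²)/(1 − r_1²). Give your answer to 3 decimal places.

-0.526

φ_{22} = (r_2 − r_1²) / (1 − r_1²)
r_1² = (-0.34)² = 0.1156
Numerator = -0.35 − 0.1156 = -0.4656; denominator = 1 − 0.1156 = 0.8844
φ_{22} = -0.4656 / 0.8844 = -0.526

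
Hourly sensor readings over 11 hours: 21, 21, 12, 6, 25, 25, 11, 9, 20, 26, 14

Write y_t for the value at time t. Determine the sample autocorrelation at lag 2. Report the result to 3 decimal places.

Mean ȳ = (21 + 21 + 12 + 6 + 25 + 25 + 11 + 9 + 20 + 26 + 14)/11 = 17.2727
Numerator Σ_{t=1}^{9}(y_t−ȳ)(y_{t+2}−ȳ) = -400.1488
Denominator Σ(y_t−ȳ)² = 504.1818
r_2 = -400.1488 / 504.1818 = -0.794

-0.794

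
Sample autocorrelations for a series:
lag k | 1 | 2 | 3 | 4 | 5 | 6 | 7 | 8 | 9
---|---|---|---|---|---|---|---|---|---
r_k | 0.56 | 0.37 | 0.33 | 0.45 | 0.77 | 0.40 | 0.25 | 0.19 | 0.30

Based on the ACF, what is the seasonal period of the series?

The largest autocorrelation is r_5 = 0.77; the remaining lags stay at or below 0.56. The elevated value at lag 1 (0.56), dropping to 0.37 at lag 2, reflects decaying short-term dependence rather than seasonality.
The dominant spike at lag 5 indicates a seasonal period of 5.

5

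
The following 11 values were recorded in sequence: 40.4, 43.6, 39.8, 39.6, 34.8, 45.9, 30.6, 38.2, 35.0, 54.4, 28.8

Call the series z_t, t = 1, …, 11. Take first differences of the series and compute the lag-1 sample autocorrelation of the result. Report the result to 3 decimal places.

-0.618

First differences Δz: 3.2, -3.8, -0.2, -4.8, 11.1, -15.3, 7.6, -3.2, 19.4, -25.6
Mean of differences = -1.1600
Numerator Σ(Δz_t−Δz̄)(Δz_{t+1}−Δz̄) = -921.6876
Denominator Σ(Δz_t−Δz̄)² = 1491.3240
r_1(Δz) = -921.6876 / 1491.3240 = -0.618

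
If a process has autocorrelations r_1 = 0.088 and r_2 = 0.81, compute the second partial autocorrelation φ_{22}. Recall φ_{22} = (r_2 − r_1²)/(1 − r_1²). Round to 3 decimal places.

0.809

φ_{22} = (r_2 − r_1²) / (1 − r_1²)
r_1² = (0.088)² = 0.007744
Numerator = 0.81 − 0.0077 = 0.8023; denominator = 1 − 0.0077 = 0.9923
φ_{22} = 0.8023 / 0.9923 = 0.809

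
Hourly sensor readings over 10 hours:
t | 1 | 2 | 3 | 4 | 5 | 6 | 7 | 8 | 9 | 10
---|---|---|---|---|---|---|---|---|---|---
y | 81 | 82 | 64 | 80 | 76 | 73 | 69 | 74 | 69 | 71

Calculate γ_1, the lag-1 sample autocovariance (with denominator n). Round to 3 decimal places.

Mean ȳ = (81 + 82 + 64 + 80 + 76 + 73 + 69 + 74 + 69 + 71)/10 = 73.9000
Σ_{t=1}^{9}(y_t−ȳ)(y_{t+1}−ȳ) = -54.5100
γ_1 = -54.5100 / 10 = -5.451

-5.451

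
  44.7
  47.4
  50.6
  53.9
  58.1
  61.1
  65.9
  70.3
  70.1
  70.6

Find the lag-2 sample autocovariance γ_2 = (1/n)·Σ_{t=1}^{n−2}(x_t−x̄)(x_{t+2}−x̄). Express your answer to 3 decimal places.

Mean x̄ = (44.7 + 47.4 + 50.6 + 53.9 + 58.1 + 61.1 + 65.9 + 70.3 + 70.1 + 70.6)/10 = 59.2700
Σ_{t=1}^{8}(x_t−x̄)(x_{t+2}−x̄) = 399.5812
γ_2 = 399.5812 / 10 = 39.958

39.958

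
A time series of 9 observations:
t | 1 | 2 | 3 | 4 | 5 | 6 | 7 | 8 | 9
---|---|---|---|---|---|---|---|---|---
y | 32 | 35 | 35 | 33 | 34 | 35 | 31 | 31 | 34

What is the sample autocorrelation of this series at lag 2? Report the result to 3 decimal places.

-0.419

Mean ȳ = (32 + 35 + 35 + 33 + 34 + 35 + 31 + 31 + 34)/9 = 33.3333
Σ(y_t−ȳ)(y_{t+2}−ȳ) = (-2.2222) + (-0.5556) + (1.1111) + (-0.5556) + (-1.5556) + (-3.8889) + (-1.5556) = -9.2222
Denominator Σ(y_t−ȳ)² = 22.0000
r_2 = -9.2222 / 22.0000 = -0.419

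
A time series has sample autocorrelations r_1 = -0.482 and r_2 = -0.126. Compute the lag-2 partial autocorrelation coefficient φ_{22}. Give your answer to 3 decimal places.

φ_{22} = (r_2 − r_1²) / (1 − r_1²)
r_1² = (-0.482)² = 0.232324
Numerator = -0.126 − 0.2323 = -0.3583; denominator = 1 − 0.2323 = 0.7677
φ_{22} = -0.3583 / 0.7677 = -0.467

-0.467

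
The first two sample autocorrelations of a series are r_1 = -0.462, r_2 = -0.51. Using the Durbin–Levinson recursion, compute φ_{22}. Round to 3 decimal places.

-0.920

φ_{22} = (r_2 − r_1²) / (1 − r_1²)
r_1² = (-0.462)² = 0.213444
Numerator = -0.51 − 0.2134 = -0.7234; denominator = 1 − 0.2134 = 0.7866
φ_{22} = -0.7234 / 0.7866 = -0.920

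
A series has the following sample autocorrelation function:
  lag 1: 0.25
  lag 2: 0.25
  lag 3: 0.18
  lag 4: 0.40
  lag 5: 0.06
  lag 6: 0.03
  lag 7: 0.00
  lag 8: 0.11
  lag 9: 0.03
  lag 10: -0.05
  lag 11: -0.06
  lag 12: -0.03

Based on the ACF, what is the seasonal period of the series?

The largest autocorrelation is r_4 = 0.40; the remaining lags stay at or below 0.25.
The dominant spike at lag 4 indicates a seasonal period of 4.

4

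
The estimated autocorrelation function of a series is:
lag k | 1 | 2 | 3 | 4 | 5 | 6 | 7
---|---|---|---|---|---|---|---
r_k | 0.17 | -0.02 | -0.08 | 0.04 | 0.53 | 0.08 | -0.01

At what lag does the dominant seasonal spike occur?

5

The largest autocorrelation is r_5 = 0.53; the remaining lags stay at or below 0.17.
The dominant spike at lag 5 indicates a seasonal period of 5.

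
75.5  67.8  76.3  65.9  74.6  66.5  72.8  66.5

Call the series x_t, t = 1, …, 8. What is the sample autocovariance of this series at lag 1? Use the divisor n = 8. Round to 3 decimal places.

-13.721

Mean x̄ = (75.5 + 67.8 + 76.3 + 65.9 + 74.6 + 66.5 + 72.8 + 66.5)/8 = 70.7375
Σ_{t=1}^{7}(x_t−x̄)(x_{t+1}−x̄) = -109.7702
γ_1 = -109.7702 / 8 = -13.721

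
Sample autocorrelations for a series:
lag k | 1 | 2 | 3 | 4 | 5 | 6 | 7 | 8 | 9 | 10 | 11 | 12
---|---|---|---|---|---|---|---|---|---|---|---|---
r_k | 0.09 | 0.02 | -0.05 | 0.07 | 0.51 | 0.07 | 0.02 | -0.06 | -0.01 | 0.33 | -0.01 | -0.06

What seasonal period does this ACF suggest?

5

The largest autocorrelation is r_5 = 0.51, with a weaker echo at lag 10 (0.33); the remaining lags stay at or below 0.09.
The dominant spike at lag 5 indicates a seasonal period of 5.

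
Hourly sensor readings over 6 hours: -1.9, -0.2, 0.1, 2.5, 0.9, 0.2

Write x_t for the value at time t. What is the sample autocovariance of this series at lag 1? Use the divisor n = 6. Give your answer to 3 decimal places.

Mean x̄ = (-1.9 − 0.2 + 0.1 + 2.5 + 0.9 + 0.2)/6 = 0.2667
Σ_{t=1}^{5}(x_t−x̄)(x_{t+1}−x̄) = 2.0889
γ_1 = 2.0889 / 6 = 0.348

0.348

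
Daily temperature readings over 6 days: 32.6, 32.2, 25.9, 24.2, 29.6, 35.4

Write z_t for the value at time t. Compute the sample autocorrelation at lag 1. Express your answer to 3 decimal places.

Mean z̄ = (32.6 + 32.2 + 25.9 + 24.2 + 29.6 + 35.4)/6 = 29.9833
Deviations from mean: 2.6167, 2.2167, -4.0833, -5.7833, -0.3833, 5.4167
Σ(z_t−z̄)(z_{t+1}−z̄) = (5.8003) + (-9.0514) + (23.6153) + (2.2169) + (-2.0764) = 20.5047
Denominator Σ(z_t−z̄)² = 91.3683
r_1 = 20.5047 / 91.3683 = 0.224

0.224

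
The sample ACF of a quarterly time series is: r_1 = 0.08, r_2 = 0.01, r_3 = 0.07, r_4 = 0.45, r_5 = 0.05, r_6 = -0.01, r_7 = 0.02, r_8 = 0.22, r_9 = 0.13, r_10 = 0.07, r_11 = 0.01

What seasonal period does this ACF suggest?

4

The largest autocorrelation is r_4 = 0.45, with a weaker echo at lag 8 (0.22); the remaining lags stay at or below 0.13.
The dominant spike at lag 4 indicates a seasonal period of 4.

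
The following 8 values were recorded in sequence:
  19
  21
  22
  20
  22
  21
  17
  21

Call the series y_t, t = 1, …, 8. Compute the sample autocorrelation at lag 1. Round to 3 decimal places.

-0.215

Mean ȳ = (19 + 21 + 22 + 20 + 22 + 21 + 17 + 21)/8 = 20.3750
Σ(y_t−ȳ)(y_{t+1}−ȳ) = (-0.8594) + (1.0156) + (-0.6094) + (-0.6094) + (1.0156) + (-2.1094) + (-2.1094) = -4.2656
Denominator Σ(y_t−ȳ)² = 19.8750
r_1 = -4.2656 / 19.8750 = -0.215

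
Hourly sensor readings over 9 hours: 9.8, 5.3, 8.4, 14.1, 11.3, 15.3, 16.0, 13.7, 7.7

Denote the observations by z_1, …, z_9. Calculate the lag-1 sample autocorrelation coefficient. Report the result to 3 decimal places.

Mean z̄ = (9.8 + 5.3 + 8.4 + 14.1 + 11.3 + 15.3 + 16.0 + 13.7 + 7.7)/9 = 11.2889
Numerator Σ_{t=1}^{8}(z_t−z̄)(z_{t+1}−z̄) = 39.7754
Denominator Σ(z_t−z̄)² = 111.3089
r_1 = 39.7754 / 111.3089 = 0.357

0.357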